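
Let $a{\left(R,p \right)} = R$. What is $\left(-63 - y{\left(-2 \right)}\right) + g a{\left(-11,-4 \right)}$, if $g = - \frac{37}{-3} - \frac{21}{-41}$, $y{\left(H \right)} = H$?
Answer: $- \frac{24883}{123} \approx -202.3$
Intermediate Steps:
$g = \frac{1580}{123}$ ($g = \left(-37\right) \left(- \frac{1}{3}\right) - - \frac{21}{41} = \frac{37}{3} + \frac{21}{41} = \frac{1580}{123} \approx 12.846$)
$\left(-63 - y{\left(-2 \right)}\right) + g a{\left(-11,-4 \right)} = \left(-63 - -2\right) + \frac{1580}{123} \left(-11\right) = \left(-63 + 2\right) - \frac{17380}{123} = -61 - \frac{17380}{123} = - \frac{24883}{123}$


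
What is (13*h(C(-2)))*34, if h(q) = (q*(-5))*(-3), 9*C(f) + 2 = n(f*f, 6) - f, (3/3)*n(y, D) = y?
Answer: 8840/3 ≈ 2946.7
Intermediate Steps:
n(y, D) = y
C(f) = -2/9 - f/9 + f**2/9 (C(f) = -2/9 + (f*f - f)/9 = -2/9 + (f**2 - f)/9 = -2/9 + (-f/9 + f**2/9) = -2/9 - f/9 + f**2/9)
h(q) = 15*q (h(q) = -5*q*(-3) = 15*q)
(13*h(C(-2)))*34 = (13*(15*(-2/9 - 1/9*(-2) + (1/9)*(-2)**2)))*34 = (13*(15*(-2/9 + 2/9 + (1/9)*4)))*34 = (13*(15*(-2/9 + 2/9 + 4/9)))*34 = (13*(15*(4/9)))*34 = (13*(20/3))*34 = (260/3)*34 = 8840/3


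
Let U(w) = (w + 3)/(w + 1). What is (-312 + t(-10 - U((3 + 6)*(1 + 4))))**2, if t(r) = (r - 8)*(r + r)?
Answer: 3301191936/279841 ≈ 11797.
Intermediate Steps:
U(w) = (3 + w)/(1 + w)
t(r) = 2*r*(-8 + r) (t(r) = (-8 + r)*(2*r) = 2*r*(-8 + r))
(-312 + t(-10 - U((3 + 6)*(1 + 4))))**2 = (-312 + 2*(-10 - (3 + (3 + 6)*(1 + 4))/(1 + (3 + 6)*(1 + 4)))*(-8 + (-10 - (3 + (3 + 6)*(1 + 4))/(1 + (3 + 6)*(1 + 4)))))**2 = (-312 + 2*(-10 - (3 + 9*5)/(1 + 9*5))*(-8 + (-10 - (3 + 9*5)/(1 + 9*5))))**2 = (-312 + 2*(-10 - (3 + 45)/(1 + 45))*(-8 + (-10 - (3 + 45)/(1 + 45))))**2 = (-312 + 2*(-10 - 48/46)*(-8 + (-10 - 48/46)))**2 = (-312 + 2*(-10 - 1*24/23)*(-8 + (-10 - 1*24/23)))**2 = (-312 + 2*(-10 - 24/23)*(-8 + (-10 - 24/23)))**2 = (-312 + 2*(-254/23)*(-8 - 254/23))**2 = (-312 + 2*(-254/23)*(-438/23))**2 = (-312 + 222504/529)**2 = (57456/529)**2 = 3301191936/279841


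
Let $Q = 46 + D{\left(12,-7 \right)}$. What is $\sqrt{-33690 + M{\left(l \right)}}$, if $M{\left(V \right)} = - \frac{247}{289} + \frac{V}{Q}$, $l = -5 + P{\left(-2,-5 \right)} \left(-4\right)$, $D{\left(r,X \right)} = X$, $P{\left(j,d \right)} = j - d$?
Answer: $\frac{2 i \sqrt{3702411726}}{663} \approx 183.55 i$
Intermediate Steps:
$Q = 39$ ($Q = 46 - 7 = 39$)
$l = -17$ ($l = -5 + \left(-2 - -5\right) \left(-4\right) = -5 + \left(-2 + 5\right) \left(-4\right) = -5 + 3 \left(-4\right) = -5 - 12 = -17$)
$M{\left(V \right)} = - \frac{247}{289} + \frac{V}{39}$
$\sqrt{-33690 + M{\left(l \right)}} = \sqrt{-33690 + \left(- \frac{247}{289} + \frac{1}{39} \left(-17\right)\right)} = \sqrt{-33690 - \frac{14546}{11271}} = \sqrt{- \frac{379734536}{11271}} = \frac{2 i \sqrt{3702411726}}{663}$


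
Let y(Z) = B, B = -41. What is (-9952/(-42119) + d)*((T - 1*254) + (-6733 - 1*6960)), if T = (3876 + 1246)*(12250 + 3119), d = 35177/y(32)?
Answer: -116580379277940201/1726879 ≈ -6.7509e+10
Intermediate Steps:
y(Z) = -41
d = -35177/41 (d = 35177/(-41) = 35177*(-1/41) = -35177/41 ≈ -857.98)
T = 78720018 (T = 5122*15369 = 78720018)
(-9952/(-42119) + d)*((T - 1*254) + (-6733 - 1*6960)) = (-9952/(-42119) - 35177/41)*((78720018 - 1*254) + (-6733 - 1*6960)) = (-9952*(-1/42119) - 35177/41)*((78720018 - 254) + (-6733 - 6960)) = (9952/42119 - 35177/41)*(78719764 - 13693) = -1481212031/1726879*78706071 = -116580379277940201/1726879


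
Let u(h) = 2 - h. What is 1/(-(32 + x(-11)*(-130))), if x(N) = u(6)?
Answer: -1/552 ≈ -0.0018116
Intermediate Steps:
x(N) = -4 (x(N) = 2 - 1*6 = 2 - 6 = -4)
1/(-(32 + x(-11)*(-130))) = 1/(-(32 - 4*(-130))) = 1/(-(32 + 520)) = 1/(-1*552) = 1/(-552) = -1/552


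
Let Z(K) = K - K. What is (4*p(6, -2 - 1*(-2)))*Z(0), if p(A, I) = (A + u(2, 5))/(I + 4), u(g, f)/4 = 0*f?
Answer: 0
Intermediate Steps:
u(g, f) = 0 (u(g, f) = 4*(0*f) = 4*0 = 0)
Z(K) = 0
p(A, I) = A/(4 + I) (p(A, I) = (A + 0)/(I + 4) = A/(4 + I))
(4*p(6, -2 - 1*(-2)))*Z(0) = (4*(6/(4 + (-2 - 1*(-2)))))*0 = (4*(6/(4 + (-2 + 2))))*0 = (4*(6/(4 + 0)))*0 = (4*(6/4))*0 = (4*(6*(1/4)))*0 = (4*(3/2))*0 = 6*0 = 0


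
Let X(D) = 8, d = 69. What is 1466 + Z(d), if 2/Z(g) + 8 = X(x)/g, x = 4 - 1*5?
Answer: 398683/272 ≈ 1465.7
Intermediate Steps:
x = -1 (x = 4 - 5 = -1)
Z(g) = 2/(-8 + 8/g)
1466 + Z(d) = 1466 - 1*69/(-4 + 4*69) = 1466 - 1*69/(-4 + 276) = 1466 - 1*69/272 = 1466 - 1*69*1/272 = 1466 - 69/272 = 398683/272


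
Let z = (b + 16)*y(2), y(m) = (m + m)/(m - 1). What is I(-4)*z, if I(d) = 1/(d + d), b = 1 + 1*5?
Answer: -11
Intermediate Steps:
y(m) = 2*m/(-1 + m) (y(m) = (2*m)/(-1 + m) = 2*m/(-1 + m))
b = 6 (b = 1 + 5 = 6)
I(d) = 1/(2*d)
z = 88 (z = (6 + 16)*(2*2/(-1 + 2)) = 22*(2*2/1) = 22*(2*2*1) = 22*4 = 88)
I(-4)*z = ((½)/(-4))*88 = ((½)*(-¼))*88 = -⅛*88 = -11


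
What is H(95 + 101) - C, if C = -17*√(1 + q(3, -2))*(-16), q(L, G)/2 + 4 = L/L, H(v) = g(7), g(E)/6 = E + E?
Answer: 84 - 272*I*√5 ≈ 84.0 - 608.21*I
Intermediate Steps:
g(E) = 12*E (g(E) = 6*(E + E) = 6*(2*E) = 12*E)
H(v) = 84 (H(v) = 12*7 = 84)
q(L, G) = -6 (q(L, G) = -8 + 2*(L/L) = -8 + 2*1 = -8 + 2 = -6)
C = 272*I*√5 (C = -17*√(1 - 6)*(-16) = -17*I*√5*(-16) = 272*I*√5 ≈ 608.21*I)
H(95 + 101) - C = 84 - 272*I*√5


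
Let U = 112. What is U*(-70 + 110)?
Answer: 4480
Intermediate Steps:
U*(-70 + 110) = 112*(-70 + 110) = 112*40 = 4480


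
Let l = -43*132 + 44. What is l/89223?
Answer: -5632/89223 ≈ -0.063123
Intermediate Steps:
l = -5632 (l = -5676 + 44 = -5632)
l/89223 = -5632/89223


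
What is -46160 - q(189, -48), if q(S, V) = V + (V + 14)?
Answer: -46078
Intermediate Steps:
q(S, V) = 14 + 2*V (q(S, V) = V + (14 + V) = 14 + 2*V)
-46160 - q(189, -48) = -46160 - (14 + 2*(-48)) = -46160 - (14 - 96) = -46160 - 1*(-82) = -46160 + 82 = -46078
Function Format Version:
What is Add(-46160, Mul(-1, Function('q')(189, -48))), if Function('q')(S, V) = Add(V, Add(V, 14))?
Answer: -46078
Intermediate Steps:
Function('q')(S, V) = Add(14, Mul(2, V)) (Function('q')(S, V) = Add(V, Add(14, V)) = Add(14, Mul(2, V)))
Add(-46160, Mul(-1, Function('q')(189, -48))) = Add(-46160, Mul(-1, Add(14, Mul(2, -48)))) = Add(-46160, Mul(-1, Add(14, -96))) = Add(-46160, Mul(-1, -82)) = Add(-46160, 82) = -46078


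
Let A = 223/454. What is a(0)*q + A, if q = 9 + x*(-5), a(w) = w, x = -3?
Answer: 223/454 ≈ 0.49119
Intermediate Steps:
A = 223/454 (A = 223*(1/454) = 223/454 ≈ 0.49119)
q = 24 (q = 9 - 3*(-5) = 9 + 15 = 24)
a(0)*q + A = 0*24 + 223/454 = 0 + 223/454 = 223/454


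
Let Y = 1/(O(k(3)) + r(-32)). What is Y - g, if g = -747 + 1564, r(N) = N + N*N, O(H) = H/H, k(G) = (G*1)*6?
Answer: -811280/993 ≈ -817.00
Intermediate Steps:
k(G) = 6*G (k(G) = G*6 = 6*G)
O(H) = 1
r(N) = N + N**2
g = 817
Y = 1/993 (Y = 1/(1 - 32*(1 - 32)) = 1/(1 - 32*(-31)) = 1/(1 + 992) = 1/993 ≈ 0.0010071)
Y - g = 1/993 - 1*817 = 1/993 - 817 = -811280/993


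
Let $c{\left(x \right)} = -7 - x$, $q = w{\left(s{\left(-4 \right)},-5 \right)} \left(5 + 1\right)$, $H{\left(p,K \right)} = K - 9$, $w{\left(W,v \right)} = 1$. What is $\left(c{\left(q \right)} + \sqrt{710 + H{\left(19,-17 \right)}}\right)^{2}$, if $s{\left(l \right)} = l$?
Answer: $853 - 156 \sqrt{19} \approx 173.01$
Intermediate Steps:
$H{\left(p,K \right)} = -9 + K$
$q = 6$ ($q = 1 \left(5 + 1\right) = 1 \cdot 6 = 6$)
$\left(c{\left(q \right)} + \sqrt{710 + H{\left(19,-17 \right)}}\right)^{2} = \left(\left(-7 - 6\right) + \sqrt{710 - 26}\right)^{2} = \left(-13 + \sqrt{684}\right)^{2} = \left(-13 + 6 \sqrt{19}\right)^{2}$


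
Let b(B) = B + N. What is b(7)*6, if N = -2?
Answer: 30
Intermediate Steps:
b(B) = -2 + B (b(B) = B - 2 = -2 + B)
b(7)*6 = (-2 + 7)*6 = 5*6 = 30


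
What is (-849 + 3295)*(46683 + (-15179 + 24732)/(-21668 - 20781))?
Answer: 4847084380844/42449 ≈ 1.1419e+8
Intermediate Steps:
(-849 + 3295)*(46683 + (-15179 + 24732)/(-21668 - 20781)) = 2446*(46683 + 9553/(-42449)) = 2446*(46683 + 9553*(-1/42449)) = 2446*(46683 - 9553/42449) = 2446*(1981637114/42449) = 4847084380844/42449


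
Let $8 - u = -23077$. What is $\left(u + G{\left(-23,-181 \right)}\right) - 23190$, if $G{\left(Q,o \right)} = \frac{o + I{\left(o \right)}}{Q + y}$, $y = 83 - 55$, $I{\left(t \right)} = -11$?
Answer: $- \frac{717}{5} \approx -143.4$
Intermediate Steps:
$u = 23085$ ($u = 8 - -23077 = 8 + 23077 = 23085$)
$y = 28$ ($y = 83 - 55 = 28$)
$G{\left(Q,o \right)} = \frac{-11 + o}{28 + Q}$ ($G{\left(Q,o \right)} = \frac{o - 11}{Q + 28} = \frac{-11 + o}{28 + Q}$)
$\left(u + G{\left(-23,-181 \right)}\right) - 23190 = \left(23085 + \frac{-11 - 181}{28 - 23}\right) - 23190 = \left(23085 + \frac{1}{5} \left(-192\right)\right) - 23190 = \left(23085 - \frac{192}{5}\right) - 23190 = \frac{115233}{5} - 23190 = - \frac{717}{5}$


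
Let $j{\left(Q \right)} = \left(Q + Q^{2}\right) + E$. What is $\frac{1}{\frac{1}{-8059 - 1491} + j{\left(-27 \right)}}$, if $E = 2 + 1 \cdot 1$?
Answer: $\frac{9550}{6732749} \approx 0.0014184$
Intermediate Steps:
$E = 3$ ($E = 2 + 1 = 3$)
$j{\left(Q \right)} = 3 + Q + Q^{2}$ ($j{\left(Q \right)} = \left(Q + Q^{2}\right) + 3 = 3 + Q + Q^{2}$)
$\frac{1}{\frac{1}{-8059 - 1491} + j{\left(-27 \right)}} = \frac{1}{\frac{1}{-8059 - 1491} + \left(3 - 27 + \left(-27\right)^{2}\right)} = \frac{1}{\frac{1}{-9550} + \left(3 - 27 + 729\right)} = \frac{1}{- \frac{1}{9550} + 705} = \frac{1}{\frac{6732749}{9550}} = \frac{9550}{6732749}$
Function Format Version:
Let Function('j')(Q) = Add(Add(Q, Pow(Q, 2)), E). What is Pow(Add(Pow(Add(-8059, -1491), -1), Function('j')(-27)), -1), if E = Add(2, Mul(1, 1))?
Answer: Rational(9550, 6732749) ≈ 0.0014184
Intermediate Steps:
E = 3 (E = Add(2, 1) = 3)
Function('j')(Q) = Add(3, Q, Pow(Q, 2)) (Function('j')(Q) = Add(Add(Q, Pow(Q, 2)), 3) = Add(3, Q, Pow(Q, 2)))
Pow(Add(Pow(Add(-8059, -1491), -1), Function('j')(-27)), -1) = Pow(Add(Pow(Add(-8059, -1491), -1), Add(3, -27, Pow(-27, 2))), -1) = Pow(Add(Pow(-9550, -1), Add(3, -27, 729)), -1) = Pow(Add(Rational(-1, 9550), 705), -1) = Pow(Rational(6732749, 9550), -1) = Rational(9550, 6732749)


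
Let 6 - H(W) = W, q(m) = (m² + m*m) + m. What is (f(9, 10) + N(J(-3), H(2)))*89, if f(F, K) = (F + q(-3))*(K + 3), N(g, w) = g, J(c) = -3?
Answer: 27501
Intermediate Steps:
q(m) = m + 2*m² (q(m) = (m² + m²) + m = 2*m² + m = m + 2*m²)
H(W) = 6 - W
f(F, K) = (3 + K)*(15 + F) (f(F, K) = (F - 3*(1 + 2*(-3)))*(K + 3) = (F - 3*(1 - 6))*(3 + K) = (F - 3*(-5))*(3 + K) = (F + 15)*(3 + K) = (15 + F)*(3 + K) = (3 + K)*(15 + F))
(f(9, 10) + N(J(-3), H(2)))*89 = ((45 + 3*9 + 15*10 + 9*10) - 3)*89 = ((45 + 27 + 150 + 90) - 3)*89 = (312 - 3)*89 = 309*89 = 27501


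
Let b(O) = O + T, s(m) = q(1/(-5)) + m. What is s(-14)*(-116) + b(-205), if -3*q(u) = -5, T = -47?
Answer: 3536/3 ≈ 1178.7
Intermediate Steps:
q(u) = 5/3 (q(u) = -⅓*(-5) = 5/3)
s(m) = 5/3 + m
b(O) = -47 + O (b(O) = O - 47 = -47 + O)
s(-14)*(-116) + b(-205) = (5/3 - 14)*(-116) + (-47 - 205) = -37/3*(-116) - 252 = 4292/3 - 252 = 3536/3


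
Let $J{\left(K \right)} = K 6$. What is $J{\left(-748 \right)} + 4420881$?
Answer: $4416393$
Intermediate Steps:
$J{\left(K \right)} = 6 K$
$J{\left(-748 \right)} + 4420881 = 6 \left(-748\right) + 4420881 = -4488 + 4420881 = 4416393$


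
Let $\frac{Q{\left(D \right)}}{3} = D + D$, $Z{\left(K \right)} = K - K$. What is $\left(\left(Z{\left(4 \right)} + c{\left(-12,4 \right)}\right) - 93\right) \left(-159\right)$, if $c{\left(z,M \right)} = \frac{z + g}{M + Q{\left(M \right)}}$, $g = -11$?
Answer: $\frac{417693}{28} \approx 14918.0$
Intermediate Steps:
$Z{\left(K \right)} = 0$
$Q{\left(D \right)} = 6 D$ ($Q{\left(D \right)} = 3 \left(D + D\right) = 3 \cdot 2 D = 6 D$)
$c{\left(z,M \right)} = \frac{-11 + z}{7 M}$ ($c{\left(z,M \right)} = \frac{z - 11}{M + 6 M} = \frac{-11 + z}{7 M}$)
$\left(\left(Z{\left(4 \right)} + c{\left(-12,4 \right)}\right) - 93\right) \left(-159\right) = \left(\left(0 + \frac{-11 - 12}{7 \cdot 4}\right) - 93\right) \left(-159\right) = \left(\left(0 + \frac{1}{7} \cdot \frac{1}{4} \left(-23\right)\right) - 93\right) \left(-159\right) = \left(\left(0 - \frac{23}{28}\right) - 93\right) \left(-159\right) = \left(- \frac{23}{28} - 93\right) \left(-159\right) = \left(- \frac{2627}{28}\right) \left(-159\right) = \frac{417693}{28}$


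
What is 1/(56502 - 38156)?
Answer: 1/18346 ≈ 5.4508e-5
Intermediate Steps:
1/(56502 - 38156) = 1/18346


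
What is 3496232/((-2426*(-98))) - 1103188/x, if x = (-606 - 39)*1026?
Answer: 321997773908/19666811745 ≈ 16.373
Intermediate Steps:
x = -661770 (x = -645*1026 = -661770)
3496232/((-2426*(-98))) - 1103188/x = 3496232/((-2426*(-98))) - 1103188/(-661770) = 3496232/237748 - 1103188*(-1/661770) = 3496232*(1/237748) + 551594/330885 = 874058/59437 + 551594/330885 = 321997773908/19666811745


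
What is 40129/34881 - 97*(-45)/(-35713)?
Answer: 1280871412/1245705153 ≈ 1.0282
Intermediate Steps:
40129/34881 - 97*(-45)/(-35713) = 40129*(1/34881) + 4365*(-1/35713) = 40129/34881 - 4365/35713 = 1280871412/1245705153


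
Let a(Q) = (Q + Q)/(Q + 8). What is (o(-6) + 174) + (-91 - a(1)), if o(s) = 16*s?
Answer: -119/9 ≈ -13.222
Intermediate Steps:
a(Q) = 2*Q/(8 + Q) (a(Q) = (2*Q)/(8 + Q) = 2*Q/(8 + Q))
(o(-6) + 174) + (-91 - a(1)) = (16*(-6) + 174) + (-91 - 2/(8 + 1)) = (-96 + 174) + (-91 - 2/9) = 78 + (-91 - 2/9) = 78 - 821/9 = -119/9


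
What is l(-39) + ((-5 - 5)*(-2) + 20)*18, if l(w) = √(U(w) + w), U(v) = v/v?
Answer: 720 + I*√38 ≈ 720.0 + 6.1644*I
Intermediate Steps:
U(v) = 1
l(w) = √(1 + w)
l(-39) + ((-5 - 5)*(-2) + 20)*18 = √(1 - 39) + ((-5 - 5)*(-2) + 20)*18 = √(-38) + (-10*(-2) + 20)*18 = I*√38 + (20 + 20)*18 = I*√38 + 40*18 = I*√38 + 720 = 720 + I*√38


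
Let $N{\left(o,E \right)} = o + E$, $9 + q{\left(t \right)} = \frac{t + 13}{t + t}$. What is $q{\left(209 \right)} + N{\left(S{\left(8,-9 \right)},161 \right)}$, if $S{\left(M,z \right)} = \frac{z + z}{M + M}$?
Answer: $\frac{253151}{1672} \approx 151.41$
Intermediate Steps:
$S{\left(M,z \right)} = \frac{z}{M}$ ($S{\left(M,z \right)} = \frac{2 z}{2 M} = 2 z \frac{1}{2 M} = \frac{z}{M}$)
$q{\left(t \right)} = -9 + \frac{13 + t}{2 t}$ ($q{\left(t \right)} = -9 + \frac{t + 13}{t + t} = -9 + \frac{13 + t}{2 t}$)
$N{\left(o,E \right)} = E + o$
$q{\left(209 \right)} + N{\left(S{\left(8,-9 \right)},161 \right)} = \frac{13 - 3553}{2 \cdot 209} + \left(161 - \frac{9}{8}\right) = \frac{1}{2} \cdot \frac{1}{209} \left(13 - 3553\right) + \left(161 - \frac{9}{8}\right) = \frac{1}{2} \cdot \frac{1}{209} \left(-3540\right) + \left(161 - \frac{9}{8}\right) = - \frac{1770}{209} + \frac{1279}{8} = \frac{253151}{1672}$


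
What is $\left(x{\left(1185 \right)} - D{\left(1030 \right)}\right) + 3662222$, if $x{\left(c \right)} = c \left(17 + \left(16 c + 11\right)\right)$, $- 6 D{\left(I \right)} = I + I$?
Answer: $\frac{78490036}{3} \approx 2.6163 \cdot 10^{7}$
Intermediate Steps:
$D{\left(I \right)} = - \frac{I}{3}$ ($D{\left(I \right)} = - \frac{I + I}{6} = - \frac{2 I}{6} = - \frac{I}{3}$)
$x{\left(c \right)} = c \left(28 + 16 c\right)$ ($x{\left(c \right)} = c \left(17 + \left(11 + 16 c\right)\right) = c \left(28 + 16 c\right)$)
$\left(x{\left(1185 \right)} - D{\left(1030 \right)}\right) + 3662222 = \left(4 \cdot 1185 \left(7 + 4 \cdot 1185\right) - \left(- \frac{1}{3}\right) 1030\right) + 3662222 = \left(4 \cdot 1185 \left(7 + 4740\right) - - \frac{1030}{3}\right) + 3662222 = \left(4 \cdot 1185 \cdot 4747 + \frac{1030}{3}\right) + 3662222 = \left(22500780 + \frac{1030}{3}\right) + 3662222 = \frac{67503370}{3} + 3662222 = \frac{78490036}{3}$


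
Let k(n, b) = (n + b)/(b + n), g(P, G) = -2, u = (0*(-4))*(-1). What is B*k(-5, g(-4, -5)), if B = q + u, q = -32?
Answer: -32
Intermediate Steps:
u = 0 (u = 0*(-1) = 0)
k(n, b) = 1 (k(n, b) = (b + n)/(b + n) = 1)
B = -32 (B = -32 + 0 = -32)
B*k(-5, g(-4, -5)) = -32*1 = -32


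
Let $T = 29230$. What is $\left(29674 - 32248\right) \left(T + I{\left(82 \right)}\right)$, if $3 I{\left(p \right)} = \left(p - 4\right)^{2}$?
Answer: $-80458092$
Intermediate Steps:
$I{\left(p \right)} = \frac{\left(-4 + p\right)^{2}}{3}$ ($I{\left(p \right)} = \frac{\left(p - 4\right)^{2}}{3} = \frac{\left(-4 + p\right)^{2}}{3}$)
$\left(29674 - 32248\right) \left(T + I{\left(82 \right)}\right) = \left(29674 - 32248\right) \left(29230 + \frac{\left(-4 + 82\right)^{2}}{3}\right) = - 2574 \left(29230 + \frac{78^{2}}{3}\right) = - 2574 \left(29230 + \frac{1}{3} \cdot 6084\right) = - 2574 \left(29230 + 2028\right) = \left(-2574\right) 31258 = -80458092$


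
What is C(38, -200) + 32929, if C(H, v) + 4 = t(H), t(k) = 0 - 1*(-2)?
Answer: 32927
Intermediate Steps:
t(k) = 2 (t(k) = 0 + 2 = 2)
C(H, v) = -2 (C(H, v) = -4 + 2 = -2)
C(38, -200) + 32929 = -2 + 32929 = 32927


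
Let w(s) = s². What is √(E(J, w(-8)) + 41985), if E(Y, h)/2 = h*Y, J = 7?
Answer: √42881 ≈ 207.08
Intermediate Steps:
E(Y, h) = 2*Y*h (E(Y, h) = 2*(h*Y) = 2*(Y*h) = 2*Y*h)
√(E(J, w(-8)) + 41985) = √(2*7*(-8)² + 41985) = √(2*7*64 + 41985) = √(896 + 41985) = √42881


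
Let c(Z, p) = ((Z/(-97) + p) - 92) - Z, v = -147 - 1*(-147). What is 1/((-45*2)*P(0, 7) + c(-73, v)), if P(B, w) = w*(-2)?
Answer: 97/120450 ≈ 0.00080531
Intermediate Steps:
P(B, w) = -2*w
v = 0 (v = -147 + 147 = 0)
c(Z, p) = -92 + p - 98*Z/97 (c(Z, p) = ((Z*(-1/97) + p) - 92) - Z = ((-Z/97 + p) - 92) - Z = ((p - Z/97) - 92) - Z = (-92 + p - Z/97) - Z = -92 + p - 98*Z/97)
1/((-45*2)*P(0, 7) + c(-73, v)) = 1/((-45*2)*(-2*7) + (-92 + 0 - 98/97*(-73))) = 1/(-90*(-14) + (-92 + 0 + 7154/97)) = 1/(1260 - 1770/97) = 1/(120450/97) = 97/120450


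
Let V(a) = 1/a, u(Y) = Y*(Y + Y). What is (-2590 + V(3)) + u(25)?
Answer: -4019/3 ≈ -1339.7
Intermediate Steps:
u(Y) = 2*Y² (u(Y) = Y*(2*Y) = 2*Y²)
(-2590 + V(3)) + u(25) = (-2590 + 1/3) + 2*25² = (-2590 + ⅓) + 2*625 = -7769/3 + 1250 = -4019/3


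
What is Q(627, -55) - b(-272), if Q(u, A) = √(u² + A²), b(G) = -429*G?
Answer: -116688 + 11*√3274 ≈ -1.1606e+5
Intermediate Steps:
Q(u, A) = √(A² + u²)
Q(627, -55) - b(-272) = √((-55)² + 627²) - (-429)*(-272) = √(3025 + 393129) - 1*116688 = √396154 - 116688 = 11*√3274 - 116688 = -116688 + 11*√3274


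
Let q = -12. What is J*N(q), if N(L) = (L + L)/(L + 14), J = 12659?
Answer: -151908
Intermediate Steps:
N(L) = 2*L/(14 + L) (N(L) = (2*L)/(14 + L) = 2*L/(14 + L))
J*N(q) = 12659*(2*(-12)/(14 - 12)) = 12659*(2*(-12)/2) = 12659*(2*(-12)*(1/2)) = 12659*(-12) = -151908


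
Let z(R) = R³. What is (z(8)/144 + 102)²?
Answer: 902500/81 ≈ 11142.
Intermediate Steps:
(z(8)/144 + 102)² = (8³/144 + 102)² = (512*(1/144) + 102)² = (32/9 + 102)² = (950/9)² = 902500/81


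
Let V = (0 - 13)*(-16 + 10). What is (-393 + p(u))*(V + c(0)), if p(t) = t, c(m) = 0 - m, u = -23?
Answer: -32448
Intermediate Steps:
V = 78 (V = -13*(-6) = 78)
c(m) = -m
(-393 + p(u))*(V + c(0)) = (-393 - 23)*(78 - 1*0) = -416*(78 + 0) = -416*78 = -32448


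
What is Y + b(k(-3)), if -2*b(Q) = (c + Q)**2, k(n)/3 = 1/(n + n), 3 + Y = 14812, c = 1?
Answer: 118471/8 ≈ 14809.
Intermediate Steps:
Y = 14809 (Y = -3 + 14812 = 14809)
k(n) = 3/(2*n) (k(n) = 3/(n + n) = 3/((2*n)) = 3*(1/(2*n)) = 3/(2*n))
b(Q) = -(1 + Q)**2/2
Y + b(k(-3)) = 14809 - (1 + (3/2)/(-3))**2/2 = 14809 - (1 + (3/2)*(-1/3))**2/2 = 14809 - (1 - 1/2)**2/2 = 14809 - (1/2)**2/2 = 14809 - 1/2*1/4 = 14809 - 1/8 = 118471/8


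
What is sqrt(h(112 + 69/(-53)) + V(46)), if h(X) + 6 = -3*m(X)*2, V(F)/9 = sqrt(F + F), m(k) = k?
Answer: sqrt(-1882560 + 50562*sqrt(23))/53 ≈ 24.163*I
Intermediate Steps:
V(F) = 9*sqrt(2)*sqrt(F) (V(F) = 9*sqrt(F + F) = 9*sqrt(2*F) = 9*(sqrt(2)*sqrt(F)) = 9*sqrt(2)*sqrt(F))
h(X) = -6 - 6*X (h(X) = -6 - 3*X*2 = -6 - 6*X)
sqrt(h(112 + 69/(-53)) + V(46)) = sqrt((-6 - 6*(112 + 69/(-53))) + 9*sqrt(2)*sqrt(46)) = sqrt((-6 - 6*(112 + 69*(-1/53))) + 18*sqrt(23)) = sqrt((-6 - 6*(112 - 69/53)) + 18*sqrt(23)) = sqrt((-6 - 6*5867/53) + 18*sqrt(23)) = sqrt((-6 - 35202/53) + 18*sqrt(23)) = sqrt(-35520/53 + 18*sqrt(23))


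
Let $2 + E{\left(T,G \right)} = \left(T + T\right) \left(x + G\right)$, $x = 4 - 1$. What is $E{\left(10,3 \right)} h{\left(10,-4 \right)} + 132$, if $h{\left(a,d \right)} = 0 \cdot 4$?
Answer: $132$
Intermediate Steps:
$h{\left(a,d \right)} = 0$
$x = 3$
$E{\left(T,G \right)} = -2 + 2 T \left(3 + G\right)$ ($E{\left(T,G \right)} = -2 + \left(T + T\right) \left(3 + G\right) = -2 + 2 T \left(3 + G\right)$)
$E{\left(10,3 \right)} h{\left(10,-4 \right)} + 132 = \left(-2 + 6 \cdot 10 + 2 \cdot 3 \cdot 10\right) 0 + 132 = \left(-2 + 60 + 60\right) 0 + 132 = 118 \cdot 0 + 132 = 0 + 132 = 132$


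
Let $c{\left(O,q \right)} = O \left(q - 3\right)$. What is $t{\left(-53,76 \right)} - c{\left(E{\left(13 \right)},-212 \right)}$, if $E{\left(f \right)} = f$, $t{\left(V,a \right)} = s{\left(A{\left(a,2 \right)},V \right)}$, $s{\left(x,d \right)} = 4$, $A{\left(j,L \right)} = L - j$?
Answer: $2799$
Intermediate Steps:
$t{\left(V,a \right)} = 4$
$c{\left(O,q \right)} = O \left(-3 + q\right)$
$t{\left(-53,76 \right)} - c{\left(E{\left(13 \right)},-212 \right)} = 4 - 13 \left(-3 - 212\right) = 4 - 13 \left(-215\right) = 4 - -2795 = 4 + 2795 = 2799$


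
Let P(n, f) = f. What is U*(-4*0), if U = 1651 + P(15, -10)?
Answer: 0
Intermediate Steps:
U = 1641 (U = 1651 - 10 = 1641)
U*(-4*0) = 1641*(-4*0) = 1641*0 = 0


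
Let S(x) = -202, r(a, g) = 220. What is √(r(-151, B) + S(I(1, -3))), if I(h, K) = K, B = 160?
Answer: 3*√2 ≈ 4.2426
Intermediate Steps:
√(r(-151, B) + S(I(1, -3))) = √(220 - 202) = √18 = 3*√2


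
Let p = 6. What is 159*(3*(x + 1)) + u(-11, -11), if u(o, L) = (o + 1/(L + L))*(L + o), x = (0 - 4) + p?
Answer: 1674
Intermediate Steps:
x = 2 (x = (0 - 4) + 6 = -4 + 6 = 2)
u(o, L) = (L + o)*(o + 1/(2*L)) (u(o, L) = (o + 1/(2*L))*(L + o) = (L + o)*(o + 1/(2*L)))
159*(3*(x + 1)) + u(-11, -11) = 159*(3*(2 + 1)) + (½ + (-11)² - 11*(-11) + (½)*(-11)/(-11)) = 159*(3*3) + (½ + 121 + 121 + (½)*(-11)*(-1/11)) = 159*9 + (½ + 121 + 121 + ½) = 1431 + 243 = 1674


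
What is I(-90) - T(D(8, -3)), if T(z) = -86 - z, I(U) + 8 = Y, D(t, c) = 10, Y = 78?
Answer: 166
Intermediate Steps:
I(U) = 70 (I(U) = -8 + 78 = 70)
I(-90) - T(D(8, -3)) = 70 - (-86 - 1*10) = 70 - (-86 - 10) = 70 - 1*(-96) = 70 + 96 = 166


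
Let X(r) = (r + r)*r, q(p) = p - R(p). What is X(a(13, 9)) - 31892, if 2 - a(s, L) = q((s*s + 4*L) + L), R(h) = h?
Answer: -31884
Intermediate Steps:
q(p) = 0 (q(p) = p - p = 0)
a(s, L) = 2 (a(s, L) = 2 - 1*0 = 2 + 0 = 2)
X(r) = 2*r² (X(r) = (2*r)*r = 2*r²)
X(a(13, 9)) - 31892 = 2*2² - 31892 = 2*4 - 31892 = 8 - 31892 = -31884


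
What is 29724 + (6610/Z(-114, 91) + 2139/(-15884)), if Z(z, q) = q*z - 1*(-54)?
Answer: 121807915435/4098072 ≈ 29723.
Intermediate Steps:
Z(z, q) = 54 + q*z (Z(z, q) = q*z + 54 = 54 + q*z)
29724 + (6610/Z(-114, 91) + 2139/(-15884)) = 29724 + (6610/(54 + 91*(-114)) + 2139/(-15884)) = 29724 + (6610/(54 - 10374) + 2139*(-1/15884)) = 29724 + (6610/(-10320) - 2139/15884) = 29724 + (6610*(-1/10320) - 2139/15884) = 29724 + (-661/1032 - 2139/15884) = 29724 - 3176693/4098072 = 121807915435/4098072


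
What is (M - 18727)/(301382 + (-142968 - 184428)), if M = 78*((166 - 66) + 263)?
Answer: -9587/26014 ≈ -0.36853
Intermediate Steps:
M = 28314 (M = 78*(100 + 263) = 78*363 = 28314)
(M - 18727)/(301382 + (-142968 - 184428)) = (28314 - 18727)/(301382 + (-142968 - 184428)) = 9587/(301382 - 327396) = 9587/(-26014) = 9587*(-1/26014) = -9587/26014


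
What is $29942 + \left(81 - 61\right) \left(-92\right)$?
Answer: $28102$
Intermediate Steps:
$29942 + \left(81 - 61\right) \left(-92\right) = 29942 + 20 \left(-92\right) = 29942 - 1840 = 28102$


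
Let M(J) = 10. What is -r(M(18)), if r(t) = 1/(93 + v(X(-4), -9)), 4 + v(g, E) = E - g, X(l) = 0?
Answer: -1/80 ≈ -0.012500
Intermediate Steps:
v(g, E) = -4 + E - g (v(g, E) = -4 + (E - g) = -4 + E - g)
r(t) = 1/80 (r(t) = 1/(93 + (-4 - 9 - 1*0)) = 1/(93 + (-4 - 9 + 0)) = 1/(93 - 13) = 1/80)
-r(M(18)) = -1*1/80 = -1/80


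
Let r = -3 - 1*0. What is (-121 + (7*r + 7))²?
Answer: 18225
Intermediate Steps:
r = -3 (r = -3 + 0 = -3)
(-121 + (7*r + 7))² = (-121 + (7*(-3) + 7))² = (-121 + (-21 + 7))² = (-121 - 14)² = (-135)² = 18225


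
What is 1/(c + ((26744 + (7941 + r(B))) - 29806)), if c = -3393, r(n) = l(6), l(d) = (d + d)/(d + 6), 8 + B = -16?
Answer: 1/1487 ≈ 0.00067249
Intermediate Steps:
B = -24 (B = -8 - 16 = -24)
l(d) = 2*d/(6 + d) (l(d) = (2*d)/(6 + d) = 2*d/(6 + d))
r(n) = 1 (r(n) = 2*6/(6 + 6) = 2*6/12 = 2*6*(1/12) = 1)
1/(c + ((26744 + (7941 + r(B))) - 29806)) = 1/(-3393 + ((26744 + (7941 + 1)) - 29806)) = 1/(-3393 + ((26744 + 7942) - 29806)) = 1/(-3393 + (34686 - 29806)) = 1/(-3393 + 4880) = 1/1487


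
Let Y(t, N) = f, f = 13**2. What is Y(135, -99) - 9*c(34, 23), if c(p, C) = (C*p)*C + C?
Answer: -161912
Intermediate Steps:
f = 169
Y(t, N) = 169
c(p, C) = C + p*C**2 (c(p, C) = p*C**2 + C = C + p*C**2)
Y(135, -99) - 9*c(34, 23) = 169 - 9*23*(1 + 23*34) = 169 - 9*23*(1 + 782) = 169 - 9*23*783 = 169 - 9*18009 = 169 - 1*162081 = 169 - 162081 = -161912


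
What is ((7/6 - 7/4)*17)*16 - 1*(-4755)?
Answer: 13789/3 ≈ 4596.3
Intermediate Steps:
((7/6 - 7/4)*17)*16 - 1*(-4755) = ((7*(⅙) - 7*¼)*17)*16 + 4755 = ((7/6 - 7/4)*17)*16 + 4755 = -7/12*17*16 + 4755 = -119/12*16 + 4755 = -476/3 + 4755 = 13789/3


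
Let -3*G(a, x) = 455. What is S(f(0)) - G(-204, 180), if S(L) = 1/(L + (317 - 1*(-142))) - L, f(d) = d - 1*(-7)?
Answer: 202247/1398 ≈ 144.67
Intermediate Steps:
G(a, x) = -455/3 (G(a, x) = -⅓*455 = -455/3)
f(d) = 7 + d (f(d) = d + 7 = 7 + d)
S(L) = 1/(459 + L) - L (S(L) = 1/(L + (317 + 142)) - L = 1/(L + 459) - L = 1/(459 + L) - L)
S(f(0)) - G(-204, 180) = (1 - (7 + 0)² - 459*(7 + 0))/(459 + (7 + 0)) - 1*(-455/3) = (1 - 1*7² - 459*7)/(459 + 7) + 455/3 = (1 - 1*49 - 3213)/466 + 455/3 = (1 - 49 - 3213)/466 + 455/3 = (1/466)*(-3261) + 455/3 = -3261/466 + 455/3 = 202247/1398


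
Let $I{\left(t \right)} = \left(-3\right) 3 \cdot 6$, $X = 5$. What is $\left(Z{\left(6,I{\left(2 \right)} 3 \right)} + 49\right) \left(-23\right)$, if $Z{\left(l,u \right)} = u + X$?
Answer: $2484$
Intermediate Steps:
$I{\left(t \right)} = -54$ ($I{\left(t \right)} = \left(-9\right) 6 = -54$)
$Z{\left(l,u \right)} = 5 + u$ ($Z{\left(l,u \right)} = u + 5 = 5 + u$)
$\left(Z{\left(6,I{\left(2 \right)} 3 \right)} + 49\right) \left(-23\right) = \left(\left(5 - 162\right) + 49\right) \left(-23\right) = \left(-157 + 49\right) \left(-23\right) = \left(-108\right) \left(-23\right) = 2484$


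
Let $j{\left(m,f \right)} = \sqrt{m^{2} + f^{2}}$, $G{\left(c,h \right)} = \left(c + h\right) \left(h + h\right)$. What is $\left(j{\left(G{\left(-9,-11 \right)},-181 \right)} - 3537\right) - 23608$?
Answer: $-27145 + \sqrt{226361} \approx -26669.0$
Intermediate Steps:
$G{\left(c,h \right)} = 2 h \left(c + h\right)$ ($G{\left(c,h \right)} = \left(c + h\right) 2 h = 2 h \left(c + h\right)$)
$j{\left(m,f \right)} = \sqrt{f^{2} + m^{2}}$
$\left(j{\left(G{\left(-9,-11 \right)},-181 \right)} - 3537\right) - 23608 = \left(\sqrt{\left(-181\right)^{2} + \left(2 \left(-11\right) \left(-9 - 11\right)\right)^{2}} - 3537\right) - 23608 = \left(\sqrt{32761 + \left(2 \left(-11\right) \left(-20\right)\right)^{2}} - 3537\right) - 23608 = \left(\sqrt{32761 + 440^{2}} - 3537\right) - 23608 = \left(\sqrt{32761 + 193600} - 3537\right) - 23608 = \left(\sqrt{226361} - 3537\right) - 23608 = \left(-3537 + \sqrt{226361}\right) - 23608 = -27145 + \sqrt{226361}$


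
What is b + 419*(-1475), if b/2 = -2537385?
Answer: -5692795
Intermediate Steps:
b = -5074770 (b = 2*(-2537385) = -5074770)
b + 419*(-1475) = -5074770 + 419*(-1475) = -5074770 - 618025 = -5692795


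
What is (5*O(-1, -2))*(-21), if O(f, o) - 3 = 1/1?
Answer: -420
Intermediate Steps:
O(f, o) = 4 (O(f, o) = 3 + 1/1 = 3 + 1 = 4)
(5*O(-1, -2))*(-21) = (5*4)*(-21) = 20*(-21) = -420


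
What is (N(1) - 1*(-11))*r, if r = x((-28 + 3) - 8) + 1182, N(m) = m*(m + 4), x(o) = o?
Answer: 18384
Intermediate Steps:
N(m) = m*(4 + m)
r = 1149 (r = ((-28 + 3) - 8) + 1182 = (-25 - 8) + 1182 = -33 + 1182 = 1149)
(N(1) - 1*(-11))*r = (1*(4 + 1) - 1*(-11))*1149 = (1*5 + 11)*1149 = (5 + 11)*1149 = 16*1149 = 18384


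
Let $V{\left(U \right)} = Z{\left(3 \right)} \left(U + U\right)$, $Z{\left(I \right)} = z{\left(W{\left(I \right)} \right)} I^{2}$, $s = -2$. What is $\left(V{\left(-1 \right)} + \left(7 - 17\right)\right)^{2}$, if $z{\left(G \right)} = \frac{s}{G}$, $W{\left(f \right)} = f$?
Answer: $4$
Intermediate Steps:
$z{\left(G \right)} = - \frac{2}{G}$
$Z{\left(I \right)} = - 2 I$ ($Z{\left(I \right)} = - \frac{2}{I} I^{2} = - 2 I$)
$V{\left(U \right)} = - 12 U$ ($V{\left(U \right)} = \left(-2\right) 3 \left(U + U\right) = - 6 \cdot 2 U = - 12 U$)
$\left(V{\left(-1 \right)} + \left(7 - 17\right)\right)^{2} = \left(\left(-12\right) \left(-1\right) + \left(7 - 17\right)\right)^{2} = \left(12 - 10\right)^{2} = 2^{2} = 4$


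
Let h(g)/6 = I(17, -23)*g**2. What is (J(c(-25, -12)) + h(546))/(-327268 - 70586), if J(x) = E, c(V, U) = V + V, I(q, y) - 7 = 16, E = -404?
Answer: -663542/6417 ≈ -103.40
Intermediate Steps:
I(q, y) = 23 (I(q, y) = 7 + 16 = 23)
c(V, U) = 2*V
h(g) = 138*g**2 (h(g) = 6*(23*g**2) = 138*g**2)
J(x) = -404
(J(c(-25, -12)) + h(546))/(-327268 - 70586) = (-404 + 138*546**2)/(-327268 - 70586) = (-404 + 138*298116)/(-397854) = (-404 + 41140008)*(-1/397854) = 41139604*(-1/397854) = -663542/6417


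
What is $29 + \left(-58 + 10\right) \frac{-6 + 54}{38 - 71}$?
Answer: $\frac{1087}{11} \approx 98.818$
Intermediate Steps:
$29 + \left(-58 + 10\right) \frac{-6 + 54}{38 - 71} = 29 - 48 \frac{48}{-33} = 29 - 48 \cdot 48 \left(- \frac{1}{33}\right) = 29 - - \frac{768}{11} = 29 + \frac{768}{11} = \frac{1087}{11}$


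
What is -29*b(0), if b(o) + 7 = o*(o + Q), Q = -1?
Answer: 203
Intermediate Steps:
b(o) = -7 + o*(-1 + o) (b(o) = -7 + o*(o - 1) = -7 + o*(-1 + o))
-29*b(0) = -29*(-7 + 0**2 - 1*0) = -29*(-7 + 0 + 0) = -29*(-7) = 203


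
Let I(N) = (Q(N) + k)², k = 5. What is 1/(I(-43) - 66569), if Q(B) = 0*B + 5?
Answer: -1/66469 ≈ -1.5045e-5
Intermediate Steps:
Q(B) = 5 (Q(B) = 0 + 5 = 5)
I(N) = 100 (I(N) = (5 + 5)² = 10² = 100)
1/(I(-43) - 66569) = 1/(100 - 66569) = 1/(-66469) = -1/66469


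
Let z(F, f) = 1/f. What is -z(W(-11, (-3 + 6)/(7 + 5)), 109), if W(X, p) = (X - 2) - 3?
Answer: -1/109 ≈ -0.0091743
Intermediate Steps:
W(X, p) = -5 + X (W(X, p) = (-2 + X) - 3 = -5 + X)
-z(W(-11, (-3 + 6)/(7 + 5)), 109) = -1/109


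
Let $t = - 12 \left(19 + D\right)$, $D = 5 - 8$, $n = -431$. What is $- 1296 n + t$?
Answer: $558384$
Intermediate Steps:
$D = -3$ ($D = 5 - 8 = -3$)
$t = -192$ ($t = - 12 \left(19 - 3\right) = \left(-12\right) 16 = -192$)
$- 1296 n + t = \left(-1296\right) \left(-431\right) - 192 = 558576 - 192 = 558384$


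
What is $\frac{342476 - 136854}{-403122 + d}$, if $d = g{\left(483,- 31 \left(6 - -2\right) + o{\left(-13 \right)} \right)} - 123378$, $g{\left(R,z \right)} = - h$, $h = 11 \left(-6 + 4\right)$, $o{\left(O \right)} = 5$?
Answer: $- \frac{102811}{263239} \approx -0.39056$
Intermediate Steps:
$h = -22$ ($h = 11 \left(-2\right) = -22$)
$g{\left(R,z \right)} = 22$ ($g{\left(R,z \right)} = \left(-1\right) \left(-22\right) = 22$)
$d = -123356$ ($d = 22 - 123378 = -123356$)
$\frac{342476 - 136854}{-403122 + d} = \frac{342476 - 136854}{-403122 - 123356} = \frac{205622}{-526478} = 205622 \left(- \frac{1}{526478}\right) = - \frac{102811}{263239}$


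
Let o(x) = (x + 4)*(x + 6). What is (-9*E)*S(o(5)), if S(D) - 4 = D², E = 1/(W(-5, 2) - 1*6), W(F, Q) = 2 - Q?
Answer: 29415/2 ≈ 14708.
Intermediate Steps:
o(x) = (4 + x)*(6 + x)
E = -⅙ (E = 1/((2 - 1*2) - 1*6) = 1/((2 - 2) - 6) = 1/(0 - 6) = 1/(-6) = -⅙ ≈ -0.16667)
S(D) = 4 + D²
(-9*E)*S(o(5)) = (-9*(-⅙))*(4 + (24 + 5² + 10*5)²) = 3*(4 + (24 + 25 + 50)²)/2 = 3*(4 + 99²)/2 = 3*(4 + 9801)/2 = (3/2)*9805 = 29415/2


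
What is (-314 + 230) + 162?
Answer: 78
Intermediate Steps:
(-314 + 230) + 162 = -84 + 162 = 78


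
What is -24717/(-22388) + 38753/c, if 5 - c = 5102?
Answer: -741619615/114111636 ≈ -6.4991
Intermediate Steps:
c = -5097 (c = 5 - 1*5102 = 5 - 5102 = -5097)
-24717/(-22388) + 38753/c = -24717/(-22388) + 38753/(-5097) = -24717*(-1/22388) + 38753*(-1/5097) = 24717/22388 - 38753/5097 = -741619615/114111636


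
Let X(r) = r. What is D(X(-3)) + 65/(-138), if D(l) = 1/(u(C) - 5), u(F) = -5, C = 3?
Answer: -197/345 ≈ -0.57101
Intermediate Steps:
D(l) = -1/10 (D(l) = 1/(-5 - 5) = 1/(-10) = -1/10)
D(X(-3)) + 65/(-138) = -1/10 + 65/(-138) = -1/10 + 65*(-1/138) = -1/10 - 65/138 = -197/345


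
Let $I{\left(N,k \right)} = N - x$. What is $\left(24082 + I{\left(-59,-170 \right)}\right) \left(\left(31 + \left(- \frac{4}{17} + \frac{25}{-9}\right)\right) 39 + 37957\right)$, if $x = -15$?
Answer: $\frac{2815942822}{3} \approx 9.3865 \cdot 10^{8}$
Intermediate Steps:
$I{\left(N,k \right)} = 15 + N$ ($I{\left(N,k \right)} = N - -15 = N + 15 = 15 + N$)
$\left(24082 + I{\left(-59,-170 \right)}\right) \left(\left(31 + \left(- \frac{4}{17} + \frac{25}{-9}\right)\right) 39 + 37957\right) = \left(24082 + \left(15 - 59\right)\right) \left(\left(31 + \left(- \frac{4}{17} + \frac{25}{-9}\right)\right) 39 + 37957\right) = \left(24082 - 44\right) \left(\left(31 + \left(\left(-4\right) \frac{1}{17} + 25 \left(- \frac{1}{9}\right)\right)\right) 39 + 37957\right) = 24038 \left(\left(31 - \frac{461}{153}\right) 39 + 37957\right) = 24038 \left(\frac{4282}{153} \cdot 39 + 37957\right) = 24038 \left(\frac{55666}{51} + 37957\right) = 24038 \cdot \frac{1991473}{51} = \frac{2815942822}{3}$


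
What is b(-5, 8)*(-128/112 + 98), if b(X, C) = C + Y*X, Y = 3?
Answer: -678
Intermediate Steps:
b(X, C) = C + 3*X
b(-5, 8)*(-128/112 + 98) = (8 + 3*(-5))*(-128/112 + 98) = (8 - 15)*(-128*1/112 + 98) = -7*(-8/7 + 98) = -7*678/7 = -678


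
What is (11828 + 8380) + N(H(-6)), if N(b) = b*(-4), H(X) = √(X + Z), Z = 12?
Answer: 20208 - 4*√6 ≈ 20198.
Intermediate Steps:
H(X) = √(12 + X) (H(X) = √(X + 12) = √(12 + X))
N(b) = -4*b
(11828 + 8380) + N(H(-6)) = (11828 + 8380) - 4*√(12 - 6) = 20208 - 4*√6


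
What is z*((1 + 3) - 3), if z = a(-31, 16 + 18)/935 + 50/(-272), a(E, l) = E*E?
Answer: 6313/7480 ≈ 0.84398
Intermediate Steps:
a(E, l) = E**2
z = 6313/7480 (z = (-31)**2/935 + 50/(-272) = 961*(1/935) + 50*(-1/272) = 961/935 - 25/136 = 6313/7480 ≈ 0.84398)
z*((1 + 3) - 3) = 6313*((1 + 3) - 3)/7480 = 6313*(4 - 3)/7480 = (6313/7480)*1 = 6313/7480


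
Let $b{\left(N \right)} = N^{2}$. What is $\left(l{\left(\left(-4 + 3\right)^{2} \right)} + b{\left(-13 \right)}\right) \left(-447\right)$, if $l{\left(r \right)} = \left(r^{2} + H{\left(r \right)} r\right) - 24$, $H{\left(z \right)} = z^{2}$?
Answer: $-65709$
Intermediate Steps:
$l{\left(r \right)} = -24 + r^{2} + r^{3}$ ($l{\left(r \right)} = \left(r^{2} + r^{2} r\right) - 24 = \left(r^{2} + r^{3}\right) - 24 = -24 + r^{2} + r^{3}$)
$\left(l{\left(\left(-4 + 3\right)^{2} \right)} + b{\left(-13 \right)}\right) \left(-447\right) = \left(\left(-24 + \left(\left(-4 + 3\right)^{2}\right)^{2} + \left(\left(-4 + 3\right)^{2}\right)^{3}\right) + \left(-13\right)^{2}\right) \left(-447\right) = \left(\left(-24 + \left(\left(-1\right)^{2}\right)^{2} + \left(\left(-1\right)^{2}\right)^{3}\right) + 169\right) \left(-447\right) = \left(\left(-24 + 1^{2} + 1^{3}\right) + 169\right) \left(-447\right) = \left(\left(-24 + 1 + 1\right) + 169\right) \left(-447\right) = \left(-22 + 169\right) \left(-447\right) = 147 \left(-447\right) = -65709$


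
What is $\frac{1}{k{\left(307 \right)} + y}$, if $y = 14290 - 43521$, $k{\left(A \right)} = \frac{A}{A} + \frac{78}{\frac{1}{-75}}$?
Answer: $- \frac{1}{35080} \approx -2.8506 \cdot 10^{-5}$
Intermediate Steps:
$k{\left(A \right)} = -5849$ ($k{\left(A \right)} = 1 + \frac{78}{- \frac{1}{75}} = 1 + 78 \left(-75\right) = 1 - 5850 = -5849$)
$y = -29231$ ($y = 14290 - 43521 = -29231$)
$\frac{1}{k{\left(307 \right)} + y} = \frac{1}{-5849 - 29231} = \frac{1}{-35080} = - \frac{1}{35080}$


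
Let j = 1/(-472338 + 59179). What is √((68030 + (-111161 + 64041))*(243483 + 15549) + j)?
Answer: √924574447778920579561/413159 ≈ 73596.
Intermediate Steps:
j = -1/413159 (j = 1/(-413159) = -1/413159 ≈ -2.4204e-6)
√((68030 + (-111161 + 64041))*(243483 + 15549) + j) = √((68030 + (-111161 + 64041))*(243483 + 15549) - 1/413159) = √((68030 - 47120)*259032 - 1/413159) = √(20910*259032 - 1/413159) = √(5416359120 - 1/413159) = √(2237817517660079/413159) = √924574447778920579561/413159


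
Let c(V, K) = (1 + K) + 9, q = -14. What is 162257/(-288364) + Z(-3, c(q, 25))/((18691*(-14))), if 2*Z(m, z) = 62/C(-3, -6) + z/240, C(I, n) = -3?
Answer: -1018931507597/1810976672064 ≈ -0.56264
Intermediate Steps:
c(V, K) = 10 + K
Z(m, z) = -31/3 + z/480 (Z(m, z) = (62/(-3) + z/240)/2 = (62*(-⅓) + z*(1/240))/2 = (-62/3 + z/240)/2 = -31/3 + z/480)
162257/(-288364) + Z(-3, c(q, 25))/((18691*(-14))) = 162257/(-288364) + (-31/3 + (10 + 25)/480)/((18691*(-14))) = 162257*(-1/288364) + (-31/3 + (1/480)*35)/(-261674) = -162257/288364 + (-31/3 + 7/96)*(-1/261674) = -162257/288364 - 985/96*(-1/261674) = -162257/288364 + 985/25120704 = -1018931507597/1810976672064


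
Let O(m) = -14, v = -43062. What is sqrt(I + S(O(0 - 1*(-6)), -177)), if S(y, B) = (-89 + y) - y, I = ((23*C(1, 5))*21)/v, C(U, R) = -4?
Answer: I*sqrt(4582019287)/7177 ≈ 9.4316*I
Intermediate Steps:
I = 322/7177 (I = ((23*(-4))*21)/(-43062) = -92*21*(-1/43062) = -1932*(-1/43062) = 322/7177 ≈ 0.044866)
S(y, B) = -89
sqrt(I + S(O(0 - 1*(-6)), -177)) = sqrt(322/7177 - 89) = sqrt(-638431/7177) = I*sqrt(4582019287)/7177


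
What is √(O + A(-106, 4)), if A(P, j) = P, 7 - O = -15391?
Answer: 2*√3823 ≈ 123.66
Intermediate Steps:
O = 15398 (O = 7 - 1*(-15391) = 7 + 15391 = 15398)
√(O + A(-106, 4)) = √(15398 - 106) = √15292 = 2*√3823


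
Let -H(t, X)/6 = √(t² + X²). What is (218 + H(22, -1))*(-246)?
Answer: -53628 + 1476*√485 ≈ -21122.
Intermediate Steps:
H(t, X) = -6*√(X² + t²) (H(t, X) = -6*√(t² + X²) = -6*√(X² + t²))
(218 + H(22, -1))*(-246) = (218 - 6*√((-1)² + 22²))*(-246) = (218 - 6*√(1 + 484))*(-246) = (218 - 6*√485)*(-246) = -53628 + 1476*√485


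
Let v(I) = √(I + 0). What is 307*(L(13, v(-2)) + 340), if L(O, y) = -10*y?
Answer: 104380 - 3070*I*√2 ≈ 1.0438e+5 - 4341.6*I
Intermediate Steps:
v(I) = √I
307*(L(13, v(-2)) + 340) = 307*(-10*I*√2 + 340) = 307*(340 - 10*I*√2) = 104380 - 3070*I*√2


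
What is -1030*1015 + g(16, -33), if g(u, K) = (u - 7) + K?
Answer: -1045474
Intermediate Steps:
g(u, K) = -7 + K + u (g(u, K) = (-7 + u) + K = -7 + K + u)
-1030*1015 + g(16, -33) = -1030*1015 + (-7 - 33 + 16) = -1045450 - 24 = -1045474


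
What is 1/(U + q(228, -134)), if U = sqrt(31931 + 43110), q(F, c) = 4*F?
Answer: 912/756703 - sqrt(75041)/756703 ≈ 0.00084322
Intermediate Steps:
U = sqrt(75041) ≈ 273.94
1/(U + q(228, -134)) = 1/(sqrt(75041) + 4*228) = 1/(sqrt(75041) + 912) = 1/(912 + sqrt(75041))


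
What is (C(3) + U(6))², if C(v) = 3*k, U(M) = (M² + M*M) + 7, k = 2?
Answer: 7225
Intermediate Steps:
U(M) = 7 + 2*M² (U(M) = (M² + M²) + 7 = 2*M² + 7 = 7 + 2*M²)
C(v) = 6 (C(v) = 3*2 = 6)
(C(3) + U(6))² = (6 + (7 + 2*6²))² = (6 + (7 + 2*36))² = (6 + (7 + 72))² = (6 + 79)² = 85² = 7225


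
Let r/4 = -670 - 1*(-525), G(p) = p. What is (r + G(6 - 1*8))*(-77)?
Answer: 44814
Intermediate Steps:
r = -580 (r = 4*(-670 - 1*(-525)) = 4*(-670 + 525) = 4*(-145) = -580)
(r + G(6 - 1*8))*(-77) = (-580 + (6 - 1*8))*(-77) = (-580 + (6 - 8))*(-77) = (-580 - 2)*(-77) = -582*(-77) = 44814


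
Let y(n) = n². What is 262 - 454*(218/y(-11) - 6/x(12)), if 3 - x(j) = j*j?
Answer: -3271558/5687 ≈ -575.27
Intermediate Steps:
x(j) = 3 - j² (x(j) = 3 - j*j = 3 - j²)
262 - 454*(218/y(-11) - 6/x(12)) = 262 - 454*(218/((-11)²) - 6/(3 - 1*12²)) = 262 - 454*(218/121 - 6/(3 - 1*144)) = 262 - 454*(218*(1/121) - 6/(3 - 144)) = 262 - 454*(218/121 - 6/(-141)) = 262 - 454*(218/121 - 6*(-1/141)) = 262 - 454*(218/121 + 2/47) = 262 - 454*10488/5687 = 262 - 4761552/5687 = -3271558/5687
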